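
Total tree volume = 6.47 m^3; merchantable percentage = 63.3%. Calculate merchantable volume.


Formula: MV = V_total * (merchantable_pct / 100)
Merchantable fraction = 63.3% / 100 = 0.633
MV = 6.47 m^3 * 0.633 = 4.096 m^3

4.096


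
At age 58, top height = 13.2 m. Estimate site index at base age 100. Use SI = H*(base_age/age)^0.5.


Formula: SI = H_dom * (base_age / age)^0.5
Age ratio = 100 / 58 = 1.72414
sqrt(age_ratio) = 1.31306
SI = 13.2 * 1.31306 = 17.3 m

17.3


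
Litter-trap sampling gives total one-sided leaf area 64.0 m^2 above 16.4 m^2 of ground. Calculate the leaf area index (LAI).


Formula: LAI = total leaf area / ground area  (dimensionless)
LAI = 64.0 m^2 / 16.4 m^2
LAI = 3.9

3.9


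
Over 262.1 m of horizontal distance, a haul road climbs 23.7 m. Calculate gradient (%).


Formula: Gradient = rise / run * 100
Gradient = 23.7 / 262.1 * 100 = 9.0%

9.0


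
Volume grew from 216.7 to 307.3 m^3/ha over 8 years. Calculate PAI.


Formula: PAI = (V_T2 - V_T1) / (T2 - T1)
Volume increment = 307.3 - 216.7 = 90.6 m^3/ha
PAI = 90.6 / 8 = 11.33 m^3/ha/year

11.33


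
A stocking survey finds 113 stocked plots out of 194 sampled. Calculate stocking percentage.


Formula: Stocking % = stocked plots / total plots * 100
Stocking = 113 / 194 * 100
Stocking = 0.5825 * 100 = 58.2%

58.2


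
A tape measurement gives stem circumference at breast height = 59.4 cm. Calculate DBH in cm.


Formula: DBH = C / pi
DBH = 59.4 / pi
pi = 3.14159...
DBH = 18.9 cm

18.9


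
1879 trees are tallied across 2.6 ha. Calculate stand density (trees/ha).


Formula: Stand Density = N_trees / Area_ha
Density = 1879 trees / 2.6 ha
Density = 723 trees/ha

723


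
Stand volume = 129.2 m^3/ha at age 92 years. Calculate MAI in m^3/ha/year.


Formula: MAI = Total Volume / Stand Age
MAI = 129.2 m^3/ha / 92 years
MAI = 1.4 m^3/ha/year

1.4


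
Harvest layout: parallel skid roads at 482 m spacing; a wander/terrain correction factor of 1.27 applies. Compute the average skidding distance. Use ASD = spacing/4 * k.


Formula: ASD = (spacing / 4) * correction
Uncorrected distance = spacing / 4 = 482 / 4 = 120.5 m
ASD = 120.5 * 1.27 = 153 m

153


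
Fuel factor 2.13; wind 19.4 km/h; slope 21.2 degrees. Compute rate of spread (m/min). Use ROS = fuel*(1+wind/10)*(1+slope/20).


Formula: ROS = fuel * (1 + wind/10) * (1 + slope/20)
Wind factor = 1 + 19.4/10 = 2.94
Slope factor = 1 + 21.2/20 = 2.06
ROS = 2.13 * 2.94 * 2.06 = 12.9 m/min

12.9


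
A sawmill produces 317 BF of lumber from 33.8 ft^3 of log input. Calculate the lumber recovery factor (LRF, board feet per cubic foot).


Formula: LRF = Lumber Output (BF) / Log Input (ft^3)
LRF = 317 BF / 33.8 ft^3
LRF = 9.38 BF/ft^3

9.38


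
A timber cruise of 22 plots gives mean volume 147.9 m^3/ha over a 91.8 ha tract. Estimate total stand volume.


Formula: Total Volume = Mean Volume per ha * Total Area
Total Volume = 147.9 m^3/ha * 91.8 ha
Total Volume = 13577 m^3

13577


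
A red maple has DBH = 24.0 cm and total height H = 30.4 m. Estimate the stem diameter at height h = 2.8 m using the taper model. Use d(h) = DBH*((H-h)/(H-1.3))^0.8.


Taper: d(h) = DBH * ((H - h) / (H - 1.3))^0.8
Numerator = H - h = 30.4 - 2.8 = 27.6 m
Denominator = H - 1.3 = 30.4 - 1.3 = 29.1 m
Ratio = 27.6 / 29.1 = 0.94845
d = 24.0 * 0.94845^0.8 = 23.0 cm

23.0


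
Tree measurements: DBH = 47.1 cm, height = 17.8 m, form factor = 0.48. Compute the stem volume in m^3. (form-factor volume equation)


Formula: V = pi * (DBH/200)^2 * H * ff
Radius = DBH/200 = 47.1/200 = 0.2355 m
Radius^2 = 0.2355^2 = 0.05546025 m^2
V = pi * 0.05546025 * 17.8 * 0.48
V = 1.489 m^3

1.489


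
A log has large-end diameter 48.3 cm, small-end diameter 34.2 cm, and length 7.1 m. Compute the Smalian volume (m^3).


Smalian: V = (A1 + A2)/2 * L,  A = pi*(D/200)^2
A1 = pi*(48.3/200)^2 = 0.183225 m^2
A2 = pi*(34.2/200)^2 = 0.091863 m^2
V = (0.183225+0.091863)/2*7.1 = 0.9766 m^3

0.9766


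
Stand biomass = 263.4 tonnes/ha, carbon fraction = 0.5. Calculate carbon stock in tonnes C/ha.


Formula: Carbon Stock = Biomass * Carbon Fraction
C = 263.4 t/ha * 0.5
C = 131.7 t C/ha

131.7


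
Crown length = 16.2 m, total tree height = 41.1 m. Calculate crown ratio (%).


Formula: Crown Ratio = (Crown Length / Total Height) * 100
CR = (16.2 m / 41.1 m) * 100
CR = 0.3942 * 100 = 39.4%

39.4


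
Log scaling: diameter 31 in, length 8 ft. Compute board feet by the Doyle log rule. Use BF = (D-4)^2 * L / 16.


Doyle: BF = (D - 4)^2 * L / 16
Adjusted diameter = 31 - 4 = 27 in
(D-4)^2 = 27^2 = 729
BF = 729 * 8 / 16 = 365 BF

365


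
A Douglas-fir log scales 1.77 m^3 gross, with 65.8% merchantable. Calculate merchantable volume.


Formula: MV = V_total * (merchantable_pct / 100)
Merchantable fraction = 65.8% / 100 = 0.658
MV = 1.77 m^3 * 0.658 = 1.165 m^3

1.165


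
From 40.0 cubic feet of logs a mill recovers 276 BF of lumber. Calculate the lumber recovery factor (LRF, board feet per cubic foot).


Formula: LRF = Lumber Output (BF) / Log Input (ft^3)
LRF = 276 BF / 40.0 ft^3
LRF = 6.9 BF/ft^3

6.9


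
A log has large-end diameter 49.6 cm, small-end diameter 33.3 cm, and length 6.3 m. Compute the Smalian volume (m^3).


Smalian: V = (A1 + A2)/2 * L,  A = pi*(D/200)^2
A1 = pi*(49.6/200)^2 = 0.193221 m^2
A2 = pi*(33.3/200)^2 = 0.087092 m^2
V = (0.193221+0.087092)/2*6.3 = 0.883 m^3

0.883


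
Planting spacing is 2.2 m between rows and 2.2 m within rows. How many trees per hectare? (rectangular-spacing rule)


Formula: TPH = 10000 m^2/ha / (spacing_x * spacing_y)
Area per tree = 2.2 m * 2.2 m = 4.84 m^2
TPH = 10000 / 4.84 = 2066 trees/ha

2066


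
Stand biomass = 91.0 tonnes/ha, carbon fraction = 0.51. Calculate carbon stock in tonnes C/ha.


Formula: Carbon Stock = Biomass * Carbon Fraction
C = 91.0 t/ha * 0.51
C = 46.4 t C/ha

46.4


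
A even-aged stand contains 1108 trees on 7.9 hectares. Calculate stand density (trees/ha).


Formula: Stand Density = N_trees / Area_ha
Density = 1108 trees / 7.9 ha
Density = 140 trees/ha

140


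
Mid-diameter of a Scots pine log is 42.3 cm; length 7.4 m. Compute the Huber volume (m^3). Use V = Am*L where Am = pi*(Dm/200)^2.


Huber: V = Am * L,  Am = pi*(Dm/200)^2
Am = pi*(42.3/200)^2 = 0.140531 m^2
V = 0.140531*7.4 = 1.0399 m^3

1.0399


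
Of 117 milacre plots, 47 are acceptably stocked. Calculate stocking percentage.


Formula: Stocking % = stocked plots / total plots * 100
Stocking = 47 / 117 * 100
Stocking = 0.4017 * 100 = 40.2%

40.2


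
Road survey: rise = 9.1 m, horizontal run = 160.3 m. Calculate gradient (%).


Formula: Gradient = rise / run * 100
Gradient = 9.1 / 160.3 * 100 = 5.7%

5.7


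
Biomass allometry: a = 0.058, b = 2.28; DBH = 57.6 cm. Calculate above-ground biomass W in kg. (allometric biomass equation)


Formula: W = a * DBH^b  (allometric power law)
DBH^b = 57.6^2.28 = 10321.9859
W = 0.058 * 10321.9859 = 598.7 kg

598.7


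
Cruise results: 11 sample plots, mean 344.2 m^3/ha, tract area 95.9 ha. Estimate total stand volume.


Formula: Total Volume = Mean Volume per ha * Total Area
Total Volume = 344.2 m^3/ha * 95.9 ha
Total Volume = 33009 m^3

33009


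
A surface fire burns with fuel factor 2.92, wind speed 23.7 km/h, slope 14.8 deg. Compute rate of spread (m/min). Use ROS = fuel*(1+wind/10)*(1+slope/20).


Formula: ROS = fuel * (1 + wind/10) * (1 + slope/20)
Wind factor = 1 + 23.7/10 = 3.37
Slope factor = 1 + 14.8/20 = 1.74
ROS = 2.92 * 3.37 * 1.74 = 17.12 m/min

17.12


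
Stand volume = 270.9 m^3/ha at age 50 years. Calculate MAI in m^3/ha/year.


Formula: MAI = Total Volume / Stand Age
MAI = 270.9 m^3/ha / 50 years
MAI = 5.42 m^3/ha/year

5.42


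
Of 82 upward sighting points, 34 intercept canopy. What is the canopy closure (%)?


Formula: Canopy closure = covered points / total points * 100
Closure = 34 / 82 * 100
Closure = 0.4146 * 100 = 41.5%

41.5


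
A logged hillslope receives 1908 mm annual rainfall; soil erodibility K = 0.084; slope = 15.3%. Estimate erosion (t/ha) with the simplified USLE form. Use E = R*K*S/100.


Formula: E = R * K * S / 100  (simplified USLE)
R * K = 1908 * 0.084 = 160.272
E = 160.272 * 15.3 / 100 = 24.52 t/ha

24.52


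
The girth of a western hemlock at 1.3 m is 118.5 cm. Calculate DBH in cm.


Formula: DBH = C / pi
DBH = 118.5 / pi
pi = 3.14159...
DBH = 37.7 cm

37.7


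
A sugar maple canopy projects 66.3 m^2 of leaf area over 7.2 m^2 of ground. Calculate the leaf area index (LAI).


Formula: LAI = total leaf area / ground area  (dimensionless)
LAI = 66.3 m^2 / 7.2 m^2
LAI = 9.21

9.21


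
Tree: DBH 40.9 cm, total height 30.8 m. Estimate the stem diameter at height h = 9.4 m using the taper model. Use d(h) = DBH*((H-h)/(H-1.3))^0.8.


Taper: d(h) = DBH * ((H - h) / (H - 1.3))^0.8
Numerator = H - h = 30.8 - 9.4 = 21.4 m
Denominator = H - 1.3 = 30.8 - 1.3 = 29.5 m
Ratio = 21.4 / 29.5 = 0.72542
d = 40.9 * 0.72542^0.8 = 31.6 cm

31.6


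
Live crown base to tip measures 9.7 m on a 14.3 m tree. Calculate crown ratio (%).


Formula: Crown Ratio = (Crown Length / Total Height) * 100
CR = (9.7 m / 14.3 m) * 100
CR = 0.6783 * 100 = 67.8%

67.8


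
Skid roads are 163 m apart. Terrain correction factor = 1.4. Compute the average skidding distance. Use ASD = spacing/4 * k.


Formula: ASD = (spacing / 4) * correction
Uncorrected distance = spacing / 4 = 163 / 4 = 40.75 m
ASD = 40.75 * 1.4 = 57 m

57


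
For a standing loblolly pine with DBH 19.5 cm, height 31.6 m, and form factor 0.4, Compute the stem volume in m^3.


Formula: V = pi * (DBH/200)^2 * H * ff
Radius = DBH/200 = 19.5/200 = 0.0975 m
Radius^2 = 0.0975^2 = 0.00950625 m^2
V = pi * 0.00950625 * 31.6 * 0.4
V = 0.377 m^3

0.377


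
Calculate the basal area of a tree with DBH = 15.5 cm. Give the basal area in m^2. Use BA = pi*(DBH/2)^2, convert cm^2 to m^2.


Formula: BA = pi * (DBH/2)^2 / 10000  (cm^2 to m^2)
Radius = DBH/2 = 15.5/2 = 7.75 cm
BA = pi * 7.75^2 / 10000
   = 188.6919 cm^2 / 10000
   = 0.0189 m^2

0.0189


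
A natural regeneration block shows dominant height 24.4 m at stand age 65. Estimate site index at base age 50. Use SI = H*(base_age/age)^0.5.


Formula: SI = H_dom * (base_age / age)^0.5
Age ratio = 50 / 65 = 0.76923
sqrt(age_ratio) = 0.87706
SI = 24.4 * 0.87706 = 21.4 m

21.4


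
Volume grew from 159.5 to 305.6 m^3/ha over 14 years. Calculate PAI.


Formula: PAI = (V_T2 - V_T1) / (T2 - T1)
Volume increment = 305.6 - 159.5 = 146.1 m^3/ha
PAI = 146.1 / 14 = 10.44 m^3/ha/year

10.44


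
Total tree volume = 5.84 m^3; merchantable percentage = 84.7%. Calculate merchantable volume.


Formula: MV = V_total * (merchantable_pct / 100)
Merchantable fraction = 84.7% / 100 = 0.847
MV = 5.84 m^3 * 0.847 = 4.946 m^3

4.946


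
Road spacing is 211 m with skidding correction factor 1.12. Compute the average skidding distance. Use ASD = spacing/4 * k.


Formula: ASD = (spacing / 4) * correction
Uncorrected distance = spacing / 4 = 211 / 4 = 52.75 m
ASD = 52.75 * 1.12 = 59 m

59


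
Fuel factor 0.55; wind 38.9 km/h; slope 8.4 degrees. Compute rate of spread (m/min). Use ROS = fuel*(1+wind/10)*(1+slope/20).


Formula: ROS = fuel * (1 + wind/10) * (1 + slope/20)
Wind factor = 1 + 38.9/10 = 4.89
Slope factor = 1 + 8.4/20 = 1.42
ROS = 0.55 * 4.89 * 1.42 = 3.82 m/min

3.82


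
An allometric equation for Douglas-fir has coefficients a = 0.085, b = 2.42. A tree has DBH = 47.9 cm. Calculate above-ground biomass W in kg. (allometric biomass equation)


Formula: W = a * DBH^b  (allometric power law)
DBH^b = 47.9^2.42 = 11652.3076
W = 0.085 * 11652.3076 = 990.4 kg

990.4


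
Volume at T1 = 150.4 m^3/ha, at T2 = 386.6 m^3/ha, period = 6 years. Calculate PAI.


Formula: PAI = (V_T2 - V_T1) / (T2 - T1)
Volume increment = 386.6 - 150.4 = 236.2 m^3/ha
PAI = 236.2 / 6 = 39.37 m^3/ha/year

39.37


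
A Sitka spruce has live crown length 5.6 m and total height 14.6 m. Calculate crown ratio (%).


Formula: Crown Ratio = (Crown Length / Total Height) * 100
CR = (5.6 m / 14.6 m) * 100
CR = 0.3836 * 100 = 38.4%

38.4


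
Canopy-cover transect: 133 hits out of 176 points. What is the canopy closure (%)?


Formula: Canopy closure = covered points / total points * 100
Closure = 133 / 176 * 100
Closure = 0.7557 * 100 = 75.6%

75.6


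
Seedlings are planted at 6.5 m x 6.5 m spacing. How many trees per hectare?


Formula: TPH = 10000 m^2/ha / (spacing_x * spacing_y)
Area per tree = 6.5 m * 6.5 m = 42.25 m^2
TPH = 10000 / 42.25 = 237 trees/ha

237


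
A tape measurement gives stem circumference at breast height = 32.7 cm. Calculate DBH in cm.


Formula: DBH = C / pi
DBH = 32.7 / pi
pi = 3.14159...
DBH = 10.4 cm

10.4


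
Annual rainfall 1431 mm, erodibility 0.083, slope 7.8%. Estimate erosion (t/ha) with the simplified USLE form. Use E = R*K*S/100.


Formula: E = R * K * S / 100  (simplified USLE)
R * K = 1431 * 0.083 = 118.773
E = 118.773 * 7.8 / 100 = 9.26 t/ha

9.26


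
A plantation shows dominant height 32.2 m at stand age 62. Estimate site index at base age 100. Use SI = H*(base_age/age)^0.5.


Formula: SI = H_dom * (base_age / age)^0.5
Age ratio = 100 / 62 = 1.6129
sqrt(age_ratio) = 1.27
SI = 32.2 * 1.27 = 40.9 m

40.9


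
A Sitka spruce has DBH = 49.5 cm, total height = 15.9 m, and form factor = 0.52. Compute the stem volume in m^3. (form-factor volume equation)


Formula: V = pi * (DBH/200)^2 * H * ff
Radius = DBH/200 = 49.5/200 = 0.2475 m
Radius^2 = 0.2475^2 = 0.06125625 m^2
V = pi * 0.06125625 * 15.9 * 0.52
V = 1.591 m^3

1.591


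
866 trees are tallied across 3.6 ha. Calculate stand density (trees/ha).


Formula: Stand Density = N_trees / Area_ha
Density = 866 trees / 3.6 ha
Density = 241 trees/ha

241


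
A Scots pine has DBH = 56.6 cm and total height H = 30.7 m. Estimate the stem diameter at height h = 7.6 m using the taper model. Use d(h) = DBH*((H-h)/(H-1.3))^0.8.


Taper: d(h) = DBH * ((H - h) / (H - 1.3))^0.8
Numerator = H - h = 30.7 - 7.6 = 23.1 m
Denominator = H - 1.3 = 30.7 - 1.3 = 29.4 m
Ratio = 23.1 / 29.4 = 0.78571
d = 56.6 * 0.78571^0.8 = 46.7 cm

46.7


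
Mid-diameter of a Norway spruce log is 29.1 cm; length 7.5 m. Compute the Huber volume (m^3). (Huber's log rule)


Huber: V = Am * L,  Am = pi*(Dm/200)^2
Am = pi*(29.1/200)^2 = 0.066508 m^2
V = 0.066508*7.5 = 0.4988 m^3

0.4988


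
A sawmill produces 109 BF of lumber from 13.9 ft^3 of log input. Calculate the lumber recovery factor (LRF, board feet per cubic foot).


Formula: LRF = Lumber Output (BF) / Log Input (ft^3)
LRF = 109 BF / 13.9 ft^3
LRF = 7.84 BF/ft^3

7.84


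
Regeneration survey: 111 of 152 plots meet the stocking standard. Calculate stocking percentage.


Formula: Stocking % = stocked plots / total plots * 100
Stocking = 111 / 152 * 100
Stocking = 0.7303 * 100 = 73.0%

73.0


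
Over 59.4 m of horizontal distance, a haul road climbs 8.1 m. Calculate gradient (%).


Formula: Gradient = rise / run * 100
Gradient = 8.1 / 59.4 * 100 = 13.6%

13.6


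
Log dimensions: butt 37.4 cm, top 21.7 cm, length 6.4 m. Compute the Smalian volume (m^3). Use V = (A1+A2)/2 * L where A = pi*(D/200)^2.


Smalian: V = (A1 + A2)/2 * L,  A = pi*(D/200)^2
A1 = pi*(37.4/200)^2 = 0.109858 m^2
A2 = pi*(21.7/200)^2 = 0.036984 m^2
V = (0.109858+0.036984)/2*6.4 = 0.4699 m^3

0.4699


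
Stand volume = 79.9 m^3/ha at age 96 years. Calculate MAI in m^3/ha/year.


Formula: MAI = Total Volume / Stand Age
MAI = 79.9 m^3/ha / 96 years
MAI = 0.83 m^3/ha/year

0.83


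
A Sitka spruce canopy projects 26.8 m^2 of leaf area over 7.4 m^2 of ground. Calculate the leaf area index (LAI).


Formula: LAI = total leaf area / ground area  (dimensionless)
LAI = 26.8 m^2 / 7.4 m^2
LAI = 3.62

3.62


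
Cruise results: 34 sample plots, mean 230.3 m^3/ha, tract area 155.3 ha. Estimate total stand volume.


Formula: Total Volume = Mean Volume per ha * Total Area
Total Volume = 230.3 m^3/ha * 155.3 ha
Total Volume = 35766 m^3

35766


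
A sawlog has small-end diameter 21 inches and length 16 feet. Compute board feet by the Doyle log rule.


Doyle: BF = (D - 4)^2 * L / 16
Adjusted diameter = 21 - 4 = 17 in
(D-4)^2 = 17^2 = 289
BF = 289 * 16 / 16 = 289 BF

289


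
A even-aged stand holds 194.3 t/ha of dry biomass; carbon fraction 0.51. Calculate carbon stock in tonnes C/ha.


Formula: Carbon Stock = Biomass * Carbon Fraction
C = 194.3 t/ha * 0.51
C = 99.1 t C/ha

99.1


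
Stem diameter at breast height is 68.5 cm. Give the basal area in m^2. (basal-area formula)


Formula: BA = pi * (DBH/2)^2 / 10000  (cm^2 to m^2)
Radius = DBH/2 = 68.5/2 = 34.25 cm
BA = pi * 34.25^2 / 10000
   = 3685.2845 cm^2 / 10000
   = 0.3685 m^2

0.3685


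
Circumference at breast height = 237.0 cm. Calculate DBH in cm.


Formula: DBH = C / pi
DBH = 237.0 / pi
pi = 3.14159...
DBH = 75.4 cm

75.4


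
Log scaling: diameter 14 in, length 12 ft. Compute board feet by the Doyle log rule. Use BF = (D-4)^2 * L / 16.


Doyle: BF = (D - 4)^2 * L / 16
Adjusted diameter = 14 - 4 = 10 in
(D-4)^2 = 10^2 = 100
BF = 100 * 12 / 16 = 75 BF

75


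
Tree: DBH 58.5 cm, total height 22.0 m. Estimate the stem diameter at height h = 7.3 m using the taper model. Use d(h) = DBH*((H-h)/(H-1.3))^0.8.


Taper: d(h) = DBH * ((H - h) / (H - 1.3))^0.8
Numerator = H - h = 22.0 - 7.3 = 14.7 m
Denominator = H - 1.3 = 22.0 - 1.3 = 20.7 m
Ratio = 14.7 / 20.7 = 0.71014
d = 58.5 * 0.71014^0.8 = 44.5 cm

44.5


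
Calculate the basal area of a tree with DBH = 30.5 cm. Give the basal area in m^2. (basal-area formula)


Formula: BA = pi * (DBH/2)^2 / 10000  (cm^2 to m^2)
Radius = DBH/2 = 30.5/2 = 15.25 cm
BA = pi * 15.25^2 / 10000
   = 730.6166 cm^2 / 10000
   = 0.0731 m^2

0.0731


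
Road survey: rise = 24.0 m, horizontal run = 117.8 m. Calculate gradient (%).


Formula: Gradient = rise / run * 100
Gradient = 24.0 / 117.8 * 100 = 20.4%

20.4


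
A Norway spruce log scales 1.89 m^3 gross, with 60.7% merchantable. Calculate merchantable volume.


Formula: MV = V_total * (merchantable_pct / 100)
Merchantable fraction = 60.7% / 100 = 0.607
MV = 1.89 m^3 * 0.607 = 1.147 m^3

1.147


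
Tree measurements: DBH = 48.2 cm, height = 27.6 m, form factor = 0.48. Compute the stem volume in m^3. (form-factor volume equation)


Formula: V = pi * (DBH/200)^2 * H * ff
Radius = DBH/200 = 48.2/200 = 0.241 m
Radius^2 = 0.241^2 = 0.058081 m^2
V = pi * 0.058081 * 27.6 * 0.48
V = 2.417 m^3

2.417


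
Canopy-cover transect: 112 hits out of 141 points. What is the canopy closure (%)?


Formula: Canopy closure = covered points / total points * 100
Closure = 112 / 141 * 100
Closure = 0.7943 * 100 = 79.4%

79.4


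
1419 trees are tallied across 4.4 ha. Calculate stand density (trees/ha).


Formula: Stand Density = N_trees / Area_ha
Density = 1419 trees / 4.4 ha
Density = 323 trees/ha

323


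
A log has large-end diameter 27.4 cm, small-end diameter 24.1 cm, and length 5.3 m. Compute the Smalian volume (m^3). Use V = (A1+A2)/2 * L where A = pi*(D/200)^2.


Smalian: V = (A1 + A2)/2 * L,  A = pi*(D/200)^2
A1 = pi*(27.4/200)^2 = 0.058965 m^2
A2 = pi*(24.1/200)^2 = 0.045617 m^2
V = (0.058965+0.045617)/2*5.3 = 0.2771 m^3

0.2771


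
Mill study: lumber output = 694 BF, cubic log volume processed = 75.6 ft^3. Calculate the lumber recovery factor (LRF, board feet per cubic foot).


Formula: LRF = Lumber Output (BF) / Log Input (ft^3)
LRF = 694 BF / 75.6 ft^3
LRF = 9.18 BF/ft^3

9.18


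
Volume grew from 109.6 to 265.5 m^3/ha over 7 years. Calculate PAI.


Formula: PAI = (V_T2 - V_T1) / (T2 - T1)
Volume increment = 265.5 - 109.6 = 155.9 m^3/ha
PAI = 155.9 / 7 = 22.27 m^3/ha/year

22.27


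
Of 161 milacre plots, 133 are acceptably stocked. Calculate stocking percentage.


Formula: Stocking % = stocked plots / total plots * 100
Stocking = 133 / 161 * 100
Stocking = 0.8261 * 100 = 82.6%

82.6


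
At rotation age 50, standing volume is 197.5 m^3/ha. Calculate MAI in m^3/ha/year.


Formula: MAI = Total Volume / Stand Age
MAI = 197.5 m^3/ha / 50 years
MAI = 3.95 m^3/ha/year

3.95


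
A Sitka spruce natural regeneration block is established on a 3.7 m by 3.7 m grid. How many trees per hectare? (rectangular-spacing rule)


Formula: TPH = 10000 m^2/ha / (spacing_x * spacing_y)
Area per tree = 3.7 m * 3.7 m = 13.69 m^2
TPH = 10000 / 13.69 = 730 trees/ha

730


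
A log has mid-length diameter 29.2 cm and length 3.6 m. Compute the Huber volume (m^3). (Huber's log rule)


Huber: V = Am * L,  Am = pi*(Dm/200)^2
Am = pi*(29.2/200)^2 = 0.066966 m^2
V = 0.066966*3.6 = 0.2411 m^3

0.2411


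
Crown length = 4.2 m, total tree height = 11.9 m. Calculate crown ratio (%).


Formula: Crown Ratio = (Crown Length / Total Height) * 100
CR = (4.2 m / 11.9 m) * 100
CR = 0.3529 * 100 = 35.3%

35.3


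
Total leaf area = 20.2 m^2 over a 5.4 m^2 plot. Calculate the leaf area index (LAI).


Formula: LAI = total leaf area / ground area  (dimensionless)
LAI = 20.2 m^2 / 5.4 m^2
LAI = 3.74

3.74


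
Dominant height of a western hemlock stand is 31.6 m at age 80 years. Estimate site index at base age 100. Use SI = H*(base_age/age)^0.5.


Formula: SI = H_dom * (base_age / age)^0.5
Age ratio = 100 / 80 = 1.25
sqrt(age_ratio) = 1.11803
SI = 31.6 * 1.11803 = 35.3 m

35.3


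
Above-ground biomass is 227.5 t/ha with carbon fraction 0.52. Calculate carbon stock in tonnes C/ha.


Formula: Carbon Stock = Biomass * Carbon Fraction
C = 227.5 t/ha * 0.52
C = 118.3 t C/ha

118.3


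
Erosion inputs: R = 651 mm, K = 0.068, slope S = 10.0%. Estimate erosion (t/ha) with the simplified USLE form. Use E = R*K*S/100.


Formula: E = R * K * S / 100  (simplified USLE)
R * K = 651 * 0.068 = 44.268
E = 44.268 * 10.0 / 100 = 4.43 t/ha

4.43


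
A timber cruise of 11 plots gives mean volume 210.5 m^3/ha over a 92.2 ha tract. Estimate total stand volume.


Formula: Total Volume = Mean Volume per ha * Total Area
Total Volume = 210.5 m^3/ha * 92.2 ha
Total Volume = 19408 m^3

19408


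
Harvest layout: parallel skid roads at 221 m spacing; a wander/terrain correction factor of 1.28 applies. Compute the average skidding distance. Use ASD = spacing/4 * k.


Formula: ASD = (spacing / 4) * correction
Uncorrected distance = spacing / 4 = 221 / 4 = 55.25 m
ASD = 55.25 * 1.28 = 71 m

71


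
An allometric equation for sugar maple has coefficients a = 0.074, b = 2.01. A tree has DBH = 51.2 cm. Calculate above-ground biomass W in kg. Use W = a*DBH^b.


Formula: W = a * DBH^b  (allometric power law)
DBH^b = 51.2^2.01 = 2726.6703
W = 0.074 * 2726.6703 = 201.8 kg

201.8


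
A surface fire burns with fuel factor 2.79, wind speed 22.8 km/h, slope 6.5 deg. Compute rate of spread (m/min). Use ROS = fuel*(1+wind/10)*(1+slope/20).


Formula: ROS = fuel * (1 + wind/10) * (1 + slope/20)
Wind factor = 1 + 22.8/10 = 3.28
Slope factor = 1 + 6.5/20 = 1.325
ROS = 2.79 * 3.28 * 1.325 = 12.13 m/min

12.13


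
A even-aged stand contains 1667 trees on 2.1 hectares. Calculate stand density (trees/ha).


Formula: Stand Density = N_trees / Area_ha
Density = 1667 trees / 2.1 ha
Density = 794 trees/ha

794


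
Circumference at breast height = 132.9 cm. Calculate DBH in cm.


Formula: DBH = C / pi
DBH = 132.9 / pi
pi = 3.14159...
DBH = 42.3 cm

42.3


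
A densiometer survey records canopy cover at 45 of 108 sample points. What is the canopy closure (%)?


Formula: Canopy closure = covered points / total points * 100
Closure = 45 / 108 * 100
Closure = 0.4167 * 100 = 41.7%

41.7


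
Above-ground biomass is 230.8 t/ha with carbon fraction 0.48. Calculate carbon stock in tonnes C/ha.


Formula: Carbon Stock = Biomass * Carbon Fraction
C = 230.8 t/ha * 0.48
C = 110.8 t C/ha

110.8


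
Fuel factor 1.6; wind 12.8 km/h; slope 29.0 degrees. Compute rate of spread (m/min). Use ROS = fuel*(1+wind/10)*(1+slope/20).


Formula: ROS = fuel * (1 + wind/10) * (1 + slope/20)
Wind factor = 1 + 12.8/10 = 2.28
Slope factor = 1 + 29.0/20 = 2.45
ROS = 1.6 * 2.28 * 2.45 = 8.94 m/min

8.94


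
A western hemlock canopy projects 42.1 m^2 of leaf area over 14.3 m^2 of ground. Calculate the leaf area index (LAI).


Formula: LAI = total leaf area / ground area  (dimensionless)
LAI = 42.1 m^2 / 14.3 m^2
LAI = 2.94

2.94


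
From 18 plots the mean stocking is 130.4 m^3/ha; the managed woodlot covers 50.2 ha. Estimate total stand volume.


Formula: Total Volume = Mean Volume per ha * Total Area
Total Volume = 130.4 m^3/ha * 50.2 ha
Total Volume = 6546 m^3

6546


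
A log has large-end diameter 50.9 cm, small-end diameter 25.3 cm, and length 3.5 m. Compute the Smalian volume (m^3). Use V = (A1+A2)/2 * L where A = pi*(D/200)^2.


Smalian: V = (A1 + A2)/2 * L,  A = pi*(D/200)^2
A1 = pi*(50.9/200)^2 = 0.203482 m^2
A2 = pi*(25.3/200)^2 = 0.050273 m^2
V = (0.203482+0.050273)/2*3.5 = 0.4441 m^3

0.4441


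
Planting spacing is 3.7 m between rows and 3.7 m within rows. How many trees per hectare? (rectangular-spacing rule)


Formula: TPH = 10000 m^2/ha / (spacing_x * spacing_y)
Area per tree = 3.7 m * 3.7 m = 13.69 m^2
TPH = 10000 / 13.69 = 730 trees/ha

730


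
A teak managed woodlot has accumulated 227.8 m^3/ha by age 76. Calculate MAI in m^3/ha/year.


Formula: MAI = Total Volume / Stand Age
MAI = 227.8 m^3/ha / 76 years
MAI = 3.0 m^3/ha/year

3.0


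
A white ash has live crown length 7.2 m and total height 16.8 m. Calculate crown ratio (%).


Formula: Crown Ratio = (Crown Length / Total Height) * 100
CR = (7.2 m / 16.8 m) * 100
CR = 0.4286 * 100 = 42.9%

42.9


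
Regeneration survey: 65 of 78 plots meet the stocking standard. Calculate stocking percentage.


Formula: Stocking % = stocked plots / total plots * 100
Stocking = 65 / 78 * 100
Stocking = 0.8333 * 100 = 83.3%

83.3


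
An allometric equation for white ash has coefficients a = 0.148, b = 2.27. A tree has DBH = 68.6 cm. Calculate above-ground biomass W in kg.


Formula: W = a * DBH^b  (allometric power law)
DBH^b = 68.6^2.27 = 14738.5834
W = 0.148 * 14738.5834 = 2181.3 kg

2181.3


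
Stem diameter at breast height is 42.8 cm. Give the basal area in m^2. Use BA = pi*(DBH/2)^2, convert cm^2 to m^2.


Formula: BA = pi * (DBH/2)^2 / 10000  (cm^2 to m^2)
Radius = DBH/2 = 42.8/2 = 21.4 cm
BA = pi * 21.4^2 / 10000
   = 1438.7238 cm^2 / 10000
   = 0.1439 m^2

0.1439


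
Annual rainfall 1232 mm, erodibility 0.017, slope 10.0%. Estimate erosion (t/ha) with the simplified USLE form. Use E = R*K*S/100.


Formula: E = R * K * S / 100  (simplified USLE)
R * K = 1232 * 0.017 = 20.944
E = 20.944 * 10.0 / 100 = 2.09 t/ha

2.09


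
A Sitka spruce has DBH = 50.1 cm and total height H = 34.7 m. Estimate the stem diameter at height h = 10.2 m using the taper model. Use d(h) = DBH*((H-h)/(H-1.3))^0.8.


Taper: d(h) = DBH * ((H - h) / (H - 1.3))^0.8
Numerator = H - h = 34.7 - 10.2 = 24.5 m
Denominator = H - 1.3 = 34.7 - 1.3 = 33.4 m
Ratio = 24.5 / 33.4 = 0.73353
d = 50.1 * 0.73353^0.8 = 39.1 cm

39.1


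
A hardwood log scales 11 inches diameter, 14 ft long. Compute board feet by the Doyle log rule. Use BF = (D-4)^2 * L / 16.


Doyle: BF = (D - 4)^2 * L / 16
Adjusted diameter = 11 - 4 = 7 in
(D-4)^2 = 7^2 = 49
BF = 49 * 14 / 16 = 43 BF

43


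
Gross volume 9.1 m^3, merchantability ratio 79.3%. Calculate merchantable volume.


Formula: MV = V_total * (merchantable_pct / 100)
Merchantable fraction = 79.3% / 100 = 0.793
MV = 9.1 m^3 * 0.793 = 7.216 m^3

7.216


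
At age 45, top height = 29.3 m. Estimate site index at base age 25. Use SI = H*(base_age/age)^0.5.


Formula: SI = H_dom * (base_age / age)^0.5
Age ratio = 25 / 45 = 0.55556
sqrt(age_ratio) = 0.74536
SI = 29.3 * 0.74536 = 21.8 m

21.8


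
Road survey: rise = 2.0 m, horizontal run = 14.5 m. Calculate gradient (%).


Formula: Gradient = rise / run * 100
Gradient = 2.0 / 14.5 * 100 = 13.8%

13.8


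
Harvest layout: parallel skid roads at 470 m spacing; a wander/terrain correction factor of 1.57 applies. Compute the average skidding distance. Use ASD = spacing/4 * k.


Formula: ASD = (spacing / 4) * correction
Uncorrected distance = spacing / 4 = 470 / 4 = 117.5 m
ASD = 117.5 * 1.57 = 184 m

184


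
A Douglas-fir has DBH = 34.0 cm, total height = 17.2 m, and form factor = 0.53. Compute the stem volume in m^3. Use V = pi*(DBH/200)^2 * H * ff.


Formula: V = pi * (DBH/200)^2 * H * ff
Radius = DBH/200 = 34.0/200 = 0.17 m
Radius^2 = 0.17^2 = 0.0289 m^2
V = pi * 0.0289 * 17.2 * 0.53
V = 0.828 m^3

0.828


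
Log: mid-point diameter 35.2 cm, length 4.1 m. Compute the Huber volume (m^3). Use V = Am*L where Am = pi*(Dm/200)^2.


Huber: V = Am * L,  Am = pi*(Dm/200)^2
Am = pi*(35.2/200)^2 = 0.097314 m^2
V = 0.097314*4.1 = 0.399 m^3

0.399


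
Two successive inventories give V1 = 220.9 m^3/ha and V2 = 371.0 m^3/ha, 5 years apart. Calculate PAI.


Formula: PAI = (V_T2 - V_T1) / (T2 - T1)
Volume increment = 371.0 - 220.9 = 150.1 m^3/ha
PAI = 150.1 / 5 = 30.02 m^3/ha/year

30.02


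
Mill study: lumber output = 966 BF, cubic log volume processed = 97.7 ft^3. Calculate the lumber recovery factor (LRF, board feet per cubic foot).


Formula: LRF = Lumber Output (BF) / Log Input (ft^3)
LRF = 966 BF / 97.7 ft^3
LRF = 9.89 BF/ft^3

9.89


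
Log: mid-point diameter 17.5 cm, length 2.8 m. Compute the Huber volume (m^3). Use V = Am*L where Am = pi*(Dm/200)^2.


Huber: V = Am * L,  Am = pi*(Dm/200)^2
Am = pi*(17.5/200)^2 = 0.024053 m^2
V = 0.024053*2.8 = 0.0673 m^3

0.0673


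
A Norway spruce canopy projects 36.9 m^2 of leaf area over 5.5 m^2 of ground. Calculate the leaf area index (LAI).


Formula: LAI = total leaf area / ground area  (dimensionless)
LAI = 36.9 m^2 / 5.5 m^2
LAI = 6.71

6.71


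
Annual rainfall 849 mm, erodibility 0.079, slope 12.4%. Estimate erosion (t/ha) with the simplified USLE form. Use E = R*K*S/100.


Formula: E = R * K * S / 100  (simplified USLE)
R * K = 849 * 0.079 = 67.071
E = 67.071 * 12.4 / 100 = 8.32 t/ha

8.32


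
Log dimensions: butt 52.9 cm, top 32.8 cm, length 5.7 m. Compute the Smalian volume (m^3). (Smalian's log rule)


Smalian: V = (A1 + A2)/2 * L,  A = pi*(D/200)^2
A1 = pi*(52.9/200)^2 = 0.219787 m^2
A2 = pi*(32.8/200)^2 = 0.084496 m^2
V = (0.219787+0.084496)/2*5.7 = 0.8672 m^3

0.8672


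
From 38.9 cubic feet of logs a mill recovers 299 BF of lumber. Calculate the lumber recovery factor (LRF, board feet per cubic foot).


Formula: LRF = Lumber Output (BF) / Log Input (ft^3)
LRF = 299 BF / 38.9 ft^3
LRF = 7.69 BF/ft^3

7.69


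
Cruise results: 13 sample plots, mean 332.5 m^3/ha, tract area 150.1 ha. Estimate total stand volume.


Formula: Total Volume = Mean Volume per ha * Total Area
Total Volume = 332.5 m^3/ha * 150.1 ha
Total Volume = 49908 m^3

49908


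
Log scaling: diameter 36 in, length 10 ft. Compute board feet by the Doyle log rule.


Doyle: BF = (D - 4)^2 * L / 16
Adjusted diameter = 36 - 4 = 32 in
(D-4)^2 = 32^2 = 1024
BF = 1024 * 10 / 16 = 640 BF

640


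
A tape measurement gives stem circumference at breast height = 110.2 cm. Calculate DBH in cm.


Formula: DBH = C / pi
DBH = 110.2 / pi
pi = 3.14159...
DBH = 35.1 cm

35.1


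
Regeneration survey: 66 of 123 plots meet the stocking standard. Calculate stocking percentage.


Formula: Stocking % = stocked plots / total plots * 100
Stocking = 66 / 123 * 100
Stocking = 0.5366 * 100 = 53.7%

53.7


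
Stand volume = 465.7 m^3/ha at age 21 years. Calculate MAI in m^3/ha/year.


Formula: MAI = Total Volume / Stand Age
MAI = 465.7 m^3/ha / 21 years
MAI = 22.18 m^3/ha/year

22.18


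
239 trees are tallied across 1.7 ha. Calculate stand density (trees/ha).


Formula: Stand Density = N_trees / Area_ha
Density = 239 trees / 1.7 ha
Density = 141 trees/ha

141


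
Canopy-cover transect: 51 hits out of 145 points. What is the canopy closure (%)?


Formula: Canopy closure = covered points / total points * 100
Closure = 51 / 145 * 100
Closure = 0.3517 * 100 = 35.2%

35.2


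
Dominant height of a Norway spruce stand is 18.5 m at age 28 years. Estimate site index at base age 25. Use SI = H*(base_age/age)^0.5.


Formula: SI = H_dom * (base_age / age)^0.5
Age ratio = 25 / 28 = 0.89286
sqrt(age_ratio) = 0.94491
SI = 18.5 * 0.94491 = 17.5 m

17.5


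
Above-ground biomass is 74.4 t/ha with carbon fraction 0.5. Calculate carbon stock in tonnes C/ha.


Formula: Carbon Stock = Biomass * Carbon Fraction
C = 74.4 t/ha * 0.5
C = 37.2 t C/ha

37.2


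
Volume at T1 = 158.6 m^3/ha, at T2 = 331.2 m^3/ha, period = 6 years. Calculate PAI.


Formula: PAI = (V_T2 - V_T1) / (T2 - T1)
Volume increment = 331.2 - 158.6 = 172.6 m^3/ha
PAI = 172.6 / 6 = 28.77 m^3/ha/year

28.77


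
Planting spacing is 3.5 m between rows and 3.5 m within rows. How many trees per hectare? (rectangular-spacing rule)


Formula: TPH = 10000 m^2/ha / (spacing_x * spacing_y)
Area per tree = 3.5 m * 3.5 m = 12.25 m^2
TPH = 10000 / 12.25 = 816 trees/ha

816


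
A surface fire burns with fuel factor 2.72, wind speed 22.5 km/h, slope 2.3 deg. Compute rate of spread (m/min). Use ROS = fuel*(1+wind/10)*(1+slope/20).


Formula: ROS = fuel * (1 + wind/10) * (1 + slope/20)
Wind factor = 1 + 22.5/10 = 3.25
Slope factor = 1 + 2.3/20 = 1.115
ROS = 2.72 * 3.25 * 1.115 = 9.86 m/min

9.86


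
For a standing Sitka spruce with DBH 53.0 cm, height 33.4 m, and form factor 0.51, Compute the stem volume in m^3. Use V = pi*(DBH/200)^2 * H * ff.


Formula: V = pi * (DBH/200)^2 * H * ff
Radius = DBH/200 = 53.0/200 = 0.265 m
Radius^2 = 0.265^2 = 0.070225 m^2
V = pi * 0.070225 * 33.4 * 0.51
V = 3.758 m^3

3.758


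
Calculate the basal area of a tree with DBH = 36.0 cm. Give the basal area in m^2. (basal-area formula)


Formula: BA = pi * (DBH/2)^2 / 10000  (cm^2 to m^2)
Radius = DBH/2 = 36.0/2 = 18.0 cm
BA = pi * 18.0^2 / 10000
   = 1017.876 cm^2 / 10000
   = 0.1018 m^2

0.1018


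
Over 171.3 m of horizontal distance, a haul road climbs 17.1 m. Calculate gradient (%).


Formula: Gradient = rise / run * 100
Gradient = 17.1 / 171.3 * 100 = 10.0%

10.0


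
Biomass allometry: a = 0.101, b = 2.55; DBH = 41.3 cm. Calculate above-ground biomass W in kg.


Formula: W = a * DBH^b  (allometric power law)
DBH^b = 41.3^2.55 = 13203.0003
W = 0.101 * 13203.0003 = 1333.5 kg

1333.5


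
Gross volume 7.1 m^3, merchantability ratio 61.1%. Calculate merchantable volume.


Formula: MV = V_total * (merchantable_pct / 100)
Merchantable fraction = 61.1% / 100 = 0.611
MV = 7.1 m^3 * 0.611 = 4.338 m^3

4.338


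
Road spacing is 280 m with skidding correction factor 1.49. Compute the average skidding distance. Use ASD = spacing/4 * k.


Formula: ASD = (spacing / 4) * correction
Uncorrected distance = spacing / 4 = 280 / 4 = 70 m
ASD = 70 * 1.49 = 104 m

104


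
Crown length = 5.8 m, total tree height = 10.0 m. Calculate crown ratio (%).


Formula: Crown Ratio = (Crown Length / Total Height) * 100
CR = (5.8 m / 10.0 m) * 100
CR = 0.58 * 100 = 58.0%

58.0


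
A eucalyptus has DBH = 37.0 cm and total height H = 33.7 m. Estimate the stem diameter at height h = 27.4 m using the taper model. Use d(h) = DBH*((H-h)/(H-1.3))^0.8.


Taper: d(h) = DBH * ((H - h) / (H - 1.3))^0.8
Numerator = H - h = 33.7 - 27.4 = 6.3 m
Denominator = H - 1.3 = 33.7 - 1.3 = 32.4 m
Ratio = 6.3 / 32.4 = 0.19444
d = 37.0 * 0.19444^0.8 = 10.0 cm

10.0


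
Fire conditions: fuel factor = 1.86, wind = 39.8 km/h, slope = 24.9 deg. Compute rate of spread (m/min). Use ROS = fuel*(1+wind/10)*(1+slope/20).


Formula: ROS = fuel * (1 + wind/10) * (1 + slope/20)
Wind factor = 1 + 39.8/10 = 4.98
Slope factor = 1 + 24.9/20 = 2.245
ROS = 1.86 * 4.98 * 2.245 = 20.79 m/min

20.79


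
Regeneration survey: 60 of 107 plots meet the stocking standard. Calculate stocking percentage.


Formula: Stocking % = stocked plots / total plots * 100
Stocking = 60 / 107 * 100
Stocking = 0.5607 * 100 = 56.1%

56.1


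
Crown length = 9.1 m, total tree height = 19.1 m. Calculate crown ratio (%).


Formula: Crown Ratio = (Crown Length / Total Height) * 100
CR = (9.1 m / 19.1 m) * 100
CR = 0.4764 * 100 = 47.6%

47.6


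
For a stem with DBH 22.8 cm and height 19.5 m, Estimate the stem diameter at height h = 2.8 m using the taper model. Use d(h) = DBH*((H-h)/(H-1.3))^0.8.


Taper: d(h) = DBH * ((H - h) / (H - 1.3))^0.8
Numerator = H - h = 19.5 - 2.8 = 16.7 m
Denominator = H - 1.3 = 19.5 - 1.3 = 18.2 m
Ratio = 16.7 / 18.2 = 0.91758
d = 22.8 * 0.91758^0.8 = 21.3 cm

21.3


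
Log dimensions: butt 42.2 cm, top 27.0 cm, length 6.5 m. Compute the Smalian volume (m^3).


Smalian: V = (A1 + A2)/2 * L,  A = pi*(D/200)^2
A1 = pi*(42.2/200)^2 = 0.139867 m^2
A2 = pi*(27.0/200)^2 = 0.057256 m^2
V = (0.139867+0.057256)/2*6.5 = 0.6406 m^3

0.6406


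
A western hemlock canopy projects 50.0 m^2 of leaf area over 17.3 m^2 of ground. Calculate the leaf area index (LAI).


Formula: LAI = total leaf area / ground area  (dimensionless)
LAI = 50.0 m^2 / 17.3 m^2
LAI = 2.89

2.89


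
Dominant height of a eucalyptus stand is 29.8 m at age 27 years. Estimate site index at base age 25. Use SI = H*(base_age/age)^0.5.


Formula: SI = H_dom * (base_age / age)^0.5
Age ratio = 25 / 27 = 0.92593
sqrt(age_ratio) = 0.96225
SI = 29.8 * 0.96225 = 28.7 m

28.7


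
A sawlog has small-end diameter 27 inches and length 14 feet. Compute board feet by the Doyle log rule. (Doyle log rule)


Doyle: BF = (D - 4)^2 * L / 16
Adjusted diameter = 27 - 4 = 23 in
(D-4)^2 = 23^2 = 529
BF = 529 * 14 / 16 = 463 BF

463


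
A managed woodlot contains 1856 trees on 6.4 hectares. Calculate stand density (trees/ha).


Formula: Stand Density = N_trees / Area_ha
Density = 1856 trees / 6.4 ha
Density = 290 trees/ha

290


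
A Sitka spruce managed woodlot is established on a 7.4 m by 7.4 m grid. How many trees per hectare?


Formula: TPH = 10000 m^2/ha / (spacing_x * spacing_y)
Area per tree = 7.4 m * 7.4 m = 54.76 m^2
TPH = 10000 / 54.76 = 183 trees/ha

183


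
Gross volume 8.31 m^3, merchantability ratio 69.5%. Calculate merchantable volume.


Formula: MV = V_total * (merchantable_pct / 100)
Merchantable fraction = 69.5% / 100 = 0.695
MV = 8.31 m^3 * 0.695 = 5.775 m^3

5.775


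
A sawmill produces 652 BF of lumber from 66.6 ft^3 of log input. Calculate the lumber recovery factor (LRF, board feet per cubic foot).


Formula: LRF = Lumber Output (BF) / Log Input (ft^3)
LRF = 652 BF / 66.6 ft^3
LRF = 9.79 BF/ft^3

9.79


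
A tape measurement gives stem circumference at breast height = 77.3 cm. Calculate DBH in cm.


Formula: DBH = C / pi
DBH = 77.3 / pi
pi = 3.14159...
DBH = 24.6 cm

24.6


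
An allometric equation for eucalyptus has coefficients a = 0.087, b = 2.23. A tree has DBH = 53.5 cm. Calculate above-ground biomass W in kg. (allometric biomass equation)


Formula: W = a * DBH^b  (allometric power law)
DBH^b = 53.5^2.23 = 7148.7306
W = 0.087 * 7148.7306 = 621.9 kg

621.9


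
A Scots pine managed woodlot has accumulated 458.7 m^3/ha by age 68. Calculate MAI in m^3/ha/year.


Formula: MAI = Total Volume / Stand Age
MAI = 458.7 m^3/ha / 68 years
MAI = 6.75 m^3/ha/year

6.75


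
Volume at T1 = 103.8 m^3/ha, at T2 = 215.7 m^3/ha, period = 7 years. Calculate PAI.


Formula: PAI = (V_T2 - V_T1) / (T2 - T1)
Volume increment = 215.7 - 103.8 = 111.9 m^3/ha
PAI = 111.9 / 7 = 15.99 m^3/ha/year

15.99


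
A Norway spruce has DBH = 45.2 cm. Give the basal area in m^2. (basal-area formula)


Formula: BA = pi * (DBH/2)^2 / 10000  (cm^2 to m^2)
Radius = DBH/2 = 45.2/2 = 22.6 cm
BA = pi * 22.6^2 / 10000
   = 1604.5999 cm^2 / 10000
   = 0.1605 m^2

0.1605
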